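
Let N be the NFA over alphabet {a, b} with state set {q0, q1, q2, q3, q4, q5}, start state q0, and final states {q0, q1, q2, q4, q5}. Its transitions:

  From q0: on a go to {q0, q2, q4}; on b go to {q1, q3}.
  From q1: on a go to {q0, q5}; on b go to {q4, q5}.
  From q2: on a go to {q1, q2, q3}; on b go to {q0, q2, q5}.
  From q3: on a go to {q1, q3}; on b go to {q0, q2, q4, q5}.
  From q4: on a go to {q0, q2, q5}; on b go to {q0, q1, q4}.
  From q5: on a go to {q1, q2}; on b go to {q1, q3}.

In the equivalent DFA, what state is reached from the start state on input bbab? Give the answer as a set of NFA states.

{q0, q1, q2, q3, q4, q5}

Start: {q0}.
δ(q0,b) = {q1, q3}.
Union: {q1, q3}.
After b: {q1, q3}.
δ(q1,b) = {q4, q5}; δ(q3,b) = {q0, q2, q4, q5}.
Union: {q0, q2, q4, q5}.
After b: {q0, q2, q4, q5}.
δ(q0,a) = {q0, q2, q4}; δ(q2,a) = {q1, q2, q3}; δ(q4,a) = {q0, q2, q5}; δ(q5,a) = {q1, q2}.
Union: {q0, q1, q2, q3, q4, q5}.
After a: {q0, q1, q2, q3, q4, q5}.
δ(q0,b) = {q1, q3}; δ(q1,b) = {q4, q5}; δ(q2,b) = {q0, q2, q5}; δ(q3,b) = {q0, q2, q4, q5}; δ(q4,b) = {q0, q1, q4}; δ(q5,b) = {q1, q3}.
Union: {q0, q1, q2, q3, q4, q5}.
After b: {q0, q1, q2, q3, q4, q5}.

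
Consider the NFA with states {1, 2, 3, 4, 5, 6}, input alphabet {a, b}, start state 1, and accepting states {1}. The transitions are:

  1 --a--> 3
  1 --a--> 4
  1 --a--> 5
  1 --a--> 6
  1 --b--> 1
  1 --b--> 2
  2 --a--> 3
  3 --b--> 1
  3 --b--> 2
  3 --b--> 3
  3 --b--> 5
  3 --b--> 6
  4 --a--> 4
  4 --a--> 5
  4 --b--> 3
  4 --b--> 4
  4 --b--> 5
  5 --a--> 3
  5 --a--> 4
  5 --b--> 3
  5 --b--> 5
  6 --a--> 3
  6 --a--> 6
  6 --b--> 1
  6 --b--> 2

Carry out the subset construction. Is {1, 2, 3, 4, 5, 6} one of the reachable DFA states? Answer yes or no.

yes

Start state of the DFA: {1}.
{1} --a--> {3, 4, 5, 6}  [new]
{1} --b--> {1, 2}  [new]
{3, 4, 5, 6} --a--> {3, 4, 5, 6}  [seen]
{3, 4, 5, 6} --b--> {1, 2, 3, 4, 5, 6}  [new]
{1, 2} --a--> {3, 4, 5, 6}  [seen]
{1, 2} --b--> {1, 2}  [seen]
{1, 2, 3, 4, 5, 6} --a--> {3, 4, 5, 6}  [seen]
{1, 2, 3, 4, 5, 6} --b--> {1, 2, 3, 4, 5, 6}  [seen]
Reachable DFA states: {1}, {3, 4, 5, 6}, {1, 2}, {1, 2, 3, 4, 5, 6}.
{1, 2, 3, 4, 5, 6} is among them.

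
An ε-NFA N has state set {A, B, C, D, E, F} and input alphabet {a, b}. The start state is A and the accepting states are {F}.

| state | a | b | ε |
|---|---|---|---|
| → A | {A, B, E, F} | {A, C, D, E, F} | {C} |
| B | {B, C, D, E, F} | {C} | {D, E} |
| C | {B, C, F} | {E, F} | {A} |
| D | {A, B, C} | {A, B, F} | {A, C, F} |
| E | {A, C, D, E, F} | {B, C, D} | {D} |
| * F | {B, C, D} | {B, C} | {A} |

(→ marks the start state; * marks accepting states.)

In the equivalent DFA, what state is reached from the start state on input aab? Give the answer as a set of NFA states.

Start: {A, C}.
δ(A,a) = {A, B, E, F}; δ(C,a) = {B, C, F}.
Union: {A, B, C, E, F}.
ε-closure gives {A, B, C, D, E, F}.
After a: {A, B, C, D, E, F}.
δ(A,a) = {A, B, E, F}; δ(B,a) = {B, C, D, E, F}; δ(C,a) = {B, C, F}; δ(D,a) = {A, B, C}; δ(E,a) = {A, C, D, E, F}; δ(F,a) = {B, C, D}.
Union: {A, B, C, D, E, F}.
After a: {A, B, C, D, E, F}.
δ(A,b) = {A, C, D, E, F}; δ(B,b) = {C}; δ(C,b) = {E, F}; δ(D,b) = {A, B, F}; δ(E,b) = {B, C, D}; δ(F,b) = {B, C}.
Union: {A, B, C, D, E, F}.
After b: {A, B, C, D, E, F}.

{A, B, C, D, E, F}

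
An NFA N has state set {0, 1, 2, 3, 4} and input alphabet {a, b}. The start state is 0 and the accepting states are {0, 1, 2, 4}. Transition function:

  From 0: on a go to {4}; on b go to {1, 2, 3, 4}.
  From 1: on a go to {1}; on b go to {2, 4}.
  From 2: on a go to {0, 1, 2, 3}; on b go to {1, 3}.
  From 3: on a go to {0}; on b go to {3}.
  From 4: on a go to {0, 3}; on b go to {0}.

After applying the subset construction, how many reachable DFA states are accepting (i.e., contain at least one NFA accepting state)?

8

Start state of the DFA: {0}.
{0} --a--> {4}  [new]
{0} --b--> {1, 2, 3, 4}  [new]
{4} --a--> {0, 3}  [new]
{4} --b--> {0}  [seen]
{1, 2, 3, 4} --a--> {0, 1, 2, 3}  [new]
{1, 2, 3, 4} --b--> {0, 1, 2, 3, 4}  [new]
{0, 3} --a--> {0, 4}  [new]
{0, 3} --b--> {1, 2, 3, 4}  [seen]
{0, 1, 2, 3} --a--> {0, 1, 2, 3, 4}  [seen]
{0, 1, 2, 3} --b--> {1, 2, 3, 4}  [seen]
{0, 1, 2, 3, 4} --a--> {0, 1, 2, 3, 4}  [seen]
{0, 1, 2, 3, 4} --b--> {0, 1, 2, 3, 4}  [seen]
{0, 4} --a--> {0, 3, 4}  [new]
{0, 4} --b--> {0, 1, 2, 3, 4}  [seen]
{0, 3, 4} --a--> {0, 3, 4}  [seen]
{0, 3, 4} --b--> {0, 1, 2, 3, 4}  [seen]
Reachable DFA states: {0}, {4}, {1, 2, 3, 4}, {0, 3}, {0, 1, 2, 3}, {0, 1, 2, 3, 4}, {0, 4}, {0, 3, 4}.
Accepting DFA states (contain an NFA accepting state): {0}, {4}, {1, 2, 3, 4}, {0, 3}, {0, 1, 2, 3}, {0, 1, 2, 3, 4}, {0, 4}, {0, 3, 4}.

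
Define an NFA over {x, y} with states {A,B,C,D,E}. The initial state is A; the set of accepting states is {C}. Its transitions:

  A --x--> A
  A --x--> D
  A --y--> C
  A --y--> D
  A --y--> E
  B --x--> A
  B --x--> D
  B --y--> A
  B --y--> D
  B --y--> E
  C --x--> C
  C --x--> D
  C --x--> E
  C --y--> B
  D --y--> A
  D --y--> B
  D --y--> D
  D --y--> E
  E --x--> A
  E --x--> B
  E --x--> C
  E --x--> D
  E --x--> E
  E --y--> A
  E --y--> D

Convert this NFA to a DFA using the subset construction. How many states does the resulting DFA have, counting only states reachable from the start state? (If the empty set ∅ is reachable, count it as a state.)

5

Start state of the DFA: {A}.
{A} --x--> {A,D}  [new]
{A} --y--> {C,D,E}  [new]
{A,D} --x--> {A,D}  [seen]
{A,D} --y--> {A,B,C,D,E}  [new]
{C,D,E} --x--> {A,B,C,D,E}  [seen]
{C,D,E} --y--> {A,B,D,E}  [new]
{A,B,C,D,E} --x--> {A,B,C,D,E}  [seen]
{A,B,C,D,E} --y--> {A,B,C,D,E}  [seen]
{A,B,D,E} --x--> {A,B,C,D,E}  [seen]
{A,B,D,E} --y--> {A,B,C,D,E}  [seen]
Reachable DFA states: {A}, {A,D}, {C,D,E}, {A,B,C,D,E}, {A,B,D,E}.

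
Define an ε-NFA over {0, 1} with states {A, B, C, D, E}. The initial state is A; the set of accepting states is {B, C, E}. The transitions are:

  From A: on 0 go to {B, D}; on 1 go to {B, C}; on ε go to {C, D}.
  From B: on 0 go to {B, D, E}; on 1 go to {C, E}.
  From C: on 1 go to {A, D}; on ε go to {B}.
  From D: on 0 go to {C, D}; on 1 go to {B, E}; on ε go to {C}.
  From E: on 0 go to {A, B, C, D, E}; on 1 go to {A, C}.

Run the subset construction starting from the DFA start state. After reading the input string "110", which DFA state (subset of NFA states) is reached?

Start: {A, B, C, D}.
δ(A,1) = {B, C}; δ(B,1) = {C, E}; δ(C,1) = {A, D}; δ(D,1) = {B, E}.
Union: {A, B, C, D, E}.
After 1: {A, B, C, D, E}.
δ(A,1) = {B, C}; δ(B,1) = {C, E}; δ(C,1) = {A, D}; δ(D,1) = {B, E}; δ(E,1) = {A, C}.
Union: {A, B, C, D, E}.
After 1: {A, B, C, D, E}.
δ(A,0) = {B, D}; δ(B,0) = {B, D, E}; δ(C,0) = ∅; δ(D,0) = {C, D}; δ(E,0) = {A, B, C, D, E}.
Union: {A, B, C, D, E}.
After 0: {A, B, C, D, E}.

{A, B, C, D, E}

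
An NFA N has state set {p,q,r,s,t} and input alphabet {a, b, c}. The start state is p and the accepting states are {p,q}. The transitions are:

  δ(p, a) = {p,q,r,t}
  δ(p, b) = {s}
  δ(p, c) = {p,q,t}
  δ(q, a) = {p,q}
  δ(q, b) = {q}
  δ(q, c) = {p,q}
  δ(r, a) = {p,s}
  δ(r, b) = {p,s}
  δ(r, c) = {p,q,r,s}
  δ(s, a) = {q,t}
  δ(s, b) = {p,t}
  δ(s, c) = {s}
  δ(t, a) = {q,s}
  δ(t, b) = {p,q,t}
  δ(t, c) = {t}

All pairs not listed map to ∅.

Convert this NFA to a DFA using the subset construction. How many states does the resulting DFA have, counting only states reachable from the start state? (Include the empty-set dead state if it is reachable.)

Start state of the DFA: {p}.
{p} --a--> {p,q,r,t}  [new]
{p} --b--> {s}  [new]
{p} --c--> {p,q,t}  [new]
{p,q,r,t} --a--> {p,q,r,s,t}  [new]
{p,q,r,t} --b--> {p,q,s,t}  [new]
{p,q,r,t} --c--> {p,q,r,s,t}  [seen]
{s} --a--> {q,t}  [new]
{s} --b--> {p,t}  [new]
{s} --c--> {s}  [seen]
{p,q,t} --a--> {p,q,r,s,t}  [seen]
{p,q,t} --b--> {p,q,s,t}  [seen]
{p,q,t} --c--> {p,q,t}  [seen]
{p,q,r,s,t} --a--> {p,q,r,s,t}  [seen]
{p,q,r,s,t} --b--> {p,q,s,t}  [seen]
{p,q,r,s,t} --c--> {p,q,r,s,t}  [seen]
{p,q,s,t} --a--> {p,q,r,s,t}  [seen]
{p,q,s,t} --b--> {p,q,s,t}  [seen]
{p,q,s,t} --c--> {p,q,s,t}  [seen]
{q,t} --a--> {p,q,s}  [new]
{q,t} --b--> {p,q,t}  [seen]
{q,t} --c--> {p,q,t}  [seen]
{p,t} --a--> {p,q,r,s,t}  [seen]
{p,t} --b--> {p,q,s,t}  [seen]
{p,t} --c--> {p,q,t}  [seen]
{p,q,s} --a--> {p,q,r,t}  [seen]
{p,q,s} --b--> {p,q,s,t}  [seen]
{p,q,s} --c--> {p,q,s,t}  [seen]
Reachable DFA states: {p}, {p,q,r,t}, {s}, {p,q,t}, {p,q,r,s,t}, {p,q,s,t}, {q,t}, {p,t}, {p,q,s}.

9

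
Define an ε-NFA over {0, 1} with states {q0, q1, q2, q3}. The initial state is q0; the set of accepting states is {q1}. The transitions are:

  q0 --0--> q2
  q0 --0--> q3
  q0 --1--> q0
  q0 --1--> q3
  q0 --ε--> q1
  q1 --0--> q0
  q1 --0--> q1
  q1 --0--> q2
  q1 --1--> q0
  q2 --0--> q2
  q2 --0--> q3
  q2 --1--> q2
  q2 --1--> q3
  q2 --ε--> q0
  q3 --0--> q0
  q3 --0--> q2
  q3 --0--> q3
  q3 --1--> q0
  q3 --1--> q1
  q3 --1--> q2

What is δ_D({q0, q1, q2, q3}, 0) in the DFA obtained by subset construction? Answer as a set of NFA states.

{q0, q1, q2, q3}

δ(q0,0) = {q2, q3}; δ(q1,0) = {q0, q1, q2}; δ(q2,0) = {q2, q3}; δ(q3,0) = {q0, q2, q3}.
Union: {q0, q1, q2, q3}.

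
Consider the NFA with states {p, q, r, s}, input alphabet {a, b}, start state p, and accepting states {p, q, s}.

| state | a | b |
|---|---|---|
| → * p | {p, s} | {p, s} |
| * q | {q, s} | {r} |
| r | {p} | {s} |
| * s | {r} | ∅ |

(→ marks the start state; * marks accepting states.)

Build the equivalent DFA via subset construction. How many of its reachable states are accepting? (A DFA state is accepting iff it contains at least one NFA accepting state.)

3

Start state of the DFA: {p}.
{p} --a--> {p, s}  [new]
{p} --b--> {p, s}  [seen]
{p, s} --a--> {p, r, s}  [new]
{p, s} --b--> {p, s}  [seen]
{p, r, s} --a--> {p, r, s}  [seen]
{p, r, s} --b--> {p, s}  [seen]
Reachable DFA states: {p}, {p, s}, {p, r, s}.
Accepting DFA states (contain an NFA accepting state): {p}, {p, s}, {p, r, s}.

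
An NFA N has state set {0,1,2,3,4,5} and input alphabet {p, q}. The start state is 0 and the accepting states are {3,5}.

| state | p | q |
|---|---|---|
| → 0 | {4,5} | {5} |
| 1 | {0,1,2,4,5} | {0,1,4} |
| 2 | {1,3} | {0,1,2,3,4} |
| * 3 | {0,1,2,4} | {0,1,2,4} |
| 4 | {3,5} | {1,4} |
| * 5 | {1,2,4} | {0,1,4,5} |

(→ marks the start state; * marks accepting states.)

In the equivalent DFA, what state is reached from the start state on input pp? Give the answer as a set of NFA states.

{1,2,3,4,5}

Start: {0}.
δ(0,p) = {4,5}.
Union: {4,5}.
After p: {4,5}.
δ(4,p) = {3,5}; δ(5,p) = {1,2,4}.
Union: {1,2,3,4,5}.
After p: {1,2,3,4,5}.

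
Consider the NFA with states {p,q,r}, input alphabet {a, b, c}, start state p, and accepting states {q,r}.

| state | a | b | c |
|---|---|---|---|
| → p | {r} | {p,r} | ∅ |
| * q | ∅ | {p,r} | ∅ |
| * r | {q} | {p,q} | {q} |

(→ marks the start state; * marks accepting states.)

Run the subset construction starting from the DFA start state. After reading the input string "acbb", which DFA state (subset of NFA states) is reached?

Start: {p}.
δ(p,a) = {r}.
Union: {r}.
After a: {r}.
δ(r,c) = {q}.
Union: {q}.
After c: {q}.
δ(q,b) = {p,r}.
Union: {p,r}.
After b: {p,r}.
δ(p,b) = {p,r}; δ(r,b) = {p,q}.
Union: {p,q,r}.
After b: {p,q,r}.

{p,q,r}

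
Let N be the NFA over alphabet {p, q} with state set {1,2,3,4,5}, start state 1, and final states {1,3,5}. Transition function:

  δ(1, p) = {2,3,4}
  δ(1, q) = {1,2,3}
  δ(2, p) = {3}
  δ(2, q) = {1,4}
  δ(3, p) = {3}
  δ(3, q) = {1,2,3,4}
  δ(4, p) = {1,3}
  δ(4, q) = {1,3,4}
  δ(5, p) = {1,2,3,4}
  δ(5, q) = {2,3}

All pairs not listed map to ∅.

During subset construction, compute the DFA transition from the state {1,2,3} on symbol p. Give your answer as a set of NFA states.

δ(1,p) = {2,3,4}; δ(2,p) = {3}; δ(3,p) = {3}.
Union: {2,3,4}.

{2,3,4}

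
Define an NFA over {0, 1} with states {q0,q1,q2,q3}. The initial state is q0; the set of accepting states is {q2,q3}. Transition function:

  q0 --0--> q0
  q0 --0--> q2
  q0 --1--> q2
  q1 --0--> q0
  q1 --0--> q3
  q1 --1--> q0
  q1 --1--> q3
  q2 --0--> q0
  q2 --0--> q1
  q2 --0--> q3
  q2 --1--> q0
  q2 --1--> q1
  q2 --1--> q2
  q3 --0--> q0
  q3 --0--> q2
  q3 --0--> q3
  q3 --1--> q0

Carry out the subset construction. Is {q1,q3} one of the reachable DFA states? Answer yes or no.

no

Start state of the DFA: {q0}.
{q0} --0--> {q0,q2}  [new]
{q0} --1--> {q2}  [new]
{q0,q2} --0--> {q0,q1,q2,q3}  [new]
{q0,q2} --1--> {q0,q1,q2}  [new]
{q2} --0--> {q0,q1,q3}  [new]
{q2} --1--> {q0,q1,q2}  [seen]
{q0,q1,q2,q3} --0--> {q0,q1,q2,q3}  [seen]
{q0,q1,q2,q3} --1--> {q0,q1,q2,q3}  [seen]
{q0,q1,q2} --0--> {q0,q1,q2,q3}  [seen]
{q0,q1,q2} --1--> {q0,q1,q2,q3}  [seen]
{q0,q1,q3} --0--> {q0,q2,q3}  [new]
{q0,q1,q3} --1--> {q0,q2,q3}  [seen]
{q0,q2,q3} --0--> {q0,q1,q2,q3}  [seen]
{q0,q2,q3} --1--> {q0,q1,q2}  [seen]
Reachable DFA states: {q0}, {q0,q2}, {q2}, {q0,q1,q2,q3}, {q0,q1,q2}, {q0,q1,q3}, {q0,q2,q3}.
{q1,q3} is not among them.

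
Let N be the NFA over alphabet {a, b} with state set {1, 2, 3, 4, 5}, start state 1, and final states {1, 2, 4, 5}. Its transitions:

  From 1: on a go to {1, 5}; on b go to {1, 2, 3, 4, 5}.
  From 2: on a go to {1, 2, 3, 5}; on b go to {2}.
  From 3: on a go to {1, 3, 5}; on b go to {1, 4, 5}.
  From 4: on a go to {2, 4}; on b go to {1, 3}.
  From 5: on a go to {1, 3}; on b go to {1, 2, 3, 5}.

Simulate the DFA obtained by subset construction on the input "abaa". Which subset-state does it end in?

{1, 2, 3, 4, 5}

Start: {1}.
δ(1,a) = {1, 5}.
Union: {1, 5}.
After a: {1, 5}.
δ(1,b) = {1, 2, 3, 4, 5}; δ(5,b) = {1, 2, 3, 5}.
Union: {1, 2, 3, 4, 5}.
After b: {1, 2, 3, 4, 5}.
δ(1,a) = {1, 5}; δ(2,a) = {1, 2, 3, 5}; δ(3,a) = {1, 3, 5}; δ(4,a) = {2, 4}; δ(5,a) = {1, 3}.
Union: {1, 2, 3, 4, 5}.
After a: {1, 2, 3, 4, 5}.
δ(1,a) = {1, 5}; δ(2,a) = {1, 2, 3, 5}; δ(3,a) = {1, 3, 5}; δ(4,a) = {2, 4}; δ(5,a) = {1, 3}.
Union: {1, 2, 3, 4, 5}.
After a: {1, 2, 3, 4, 5}.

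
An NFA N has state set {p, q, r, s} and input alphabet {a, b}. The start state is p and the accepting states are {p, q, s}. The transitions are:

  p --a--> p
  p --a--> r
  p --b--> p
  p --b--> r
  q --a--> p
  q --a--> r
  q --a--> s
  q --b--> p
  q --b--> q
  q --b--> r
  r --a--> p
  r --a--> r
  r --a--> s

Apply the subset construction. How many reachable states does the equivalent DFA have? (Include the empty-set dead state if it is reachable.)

Start state of the DFA: {p}.
{p} --a--> {p, r}  [new]
{p} --b--> {p, r}  [seen]
{p, r} --a--> {p, r, s}  [new]
{p, r} --b--> {p, r}  [seen]
{p, r, s} --a--> {p, r, s}  [seen]
{p, r, s} --b--> {p, r}  [seen]
Reachable DFA states: {p}, {p, r}, {p, r, s}.

3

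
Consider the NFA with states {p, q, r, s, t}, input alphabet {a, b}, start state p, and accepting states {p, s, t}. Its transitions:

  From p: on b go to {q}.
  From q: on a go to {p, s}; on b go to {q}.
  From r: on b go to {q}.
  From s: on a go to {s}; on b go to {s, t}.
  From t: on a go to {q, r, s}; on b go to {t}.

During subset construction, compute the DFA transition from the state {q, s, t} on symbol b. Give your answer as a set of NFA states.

{q, s, t}

δ(q,b) = {q}; δ(s,b) = {s, t}; δ(t,b) = {t}.
Union: {q, s, t}.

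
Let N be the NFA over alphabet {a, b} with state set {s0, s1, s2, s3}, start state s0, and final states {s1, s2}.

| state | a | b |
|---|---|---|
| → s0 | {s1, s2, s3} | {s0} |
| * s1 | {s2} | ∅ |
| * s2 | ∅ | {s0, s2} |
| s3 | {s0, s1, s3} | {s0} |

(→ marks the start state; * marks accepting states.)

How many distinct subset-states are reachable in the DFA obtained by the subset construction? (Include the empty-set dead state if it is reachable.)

4

Start state of the DFA: {s0}.
{s0} --a--> {s1, s2, s3}  [new]
{s0} --b--> {s0}  [seen]
{s1, s2, s3} --a--> {s0, s1, s2, s3}  [new]
{s1, s2, s3} --b--> {s0, s2}  [new]
{s0, s1, s2, s3} --a--> {s0, s1, s2, s3}  [seen]
{s0, s1, s2, s3} --b--> {s0, s2}  [seen]
{s0, s2} --a--> {s1, s2, s3}  [seen]
{s0, s2} --b--> {s0, s2}  [seen]
Reachable DFA states: {s0}, {s1, s2, s3}, {s0, s1, s2, s3}, {s0, s2}.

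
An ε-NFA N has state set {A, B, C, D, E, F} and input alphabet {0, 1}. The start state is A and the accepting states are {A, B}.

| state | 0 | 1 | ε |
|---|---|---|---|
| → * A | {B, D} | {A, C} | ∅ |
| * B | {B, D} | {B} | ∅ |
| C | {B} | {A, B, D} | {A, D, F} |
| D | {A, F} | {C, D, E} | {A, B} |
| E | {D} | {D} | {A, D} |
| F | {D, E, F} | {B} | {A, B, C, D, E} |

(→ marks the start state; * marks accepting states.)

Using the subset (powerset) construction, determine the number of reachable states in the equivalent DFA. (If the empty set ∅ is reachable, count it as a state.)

3

Start state of the DFA: {A} (ε-closure of the NFA start).
{A} --0--> {A, B, D}  [new]
{A} --1--> {A, B, C, D, E, F}  [new]
{A, B, D} --0--> {A, B, C, D, E, F}  [seen]
{A, B, D} --1--> {A, B, C, D, E, F}  [seen]
{A, B, C, D, E, F} --0--> {A, B, C, D, E, F}  [seen]
{A, B, C, D, E, F} --1--> {A, B, C, D, E, F}  [seen]
Reachable DFA states: {A}, {A, B, D}, {A, B, C, D, E, F}.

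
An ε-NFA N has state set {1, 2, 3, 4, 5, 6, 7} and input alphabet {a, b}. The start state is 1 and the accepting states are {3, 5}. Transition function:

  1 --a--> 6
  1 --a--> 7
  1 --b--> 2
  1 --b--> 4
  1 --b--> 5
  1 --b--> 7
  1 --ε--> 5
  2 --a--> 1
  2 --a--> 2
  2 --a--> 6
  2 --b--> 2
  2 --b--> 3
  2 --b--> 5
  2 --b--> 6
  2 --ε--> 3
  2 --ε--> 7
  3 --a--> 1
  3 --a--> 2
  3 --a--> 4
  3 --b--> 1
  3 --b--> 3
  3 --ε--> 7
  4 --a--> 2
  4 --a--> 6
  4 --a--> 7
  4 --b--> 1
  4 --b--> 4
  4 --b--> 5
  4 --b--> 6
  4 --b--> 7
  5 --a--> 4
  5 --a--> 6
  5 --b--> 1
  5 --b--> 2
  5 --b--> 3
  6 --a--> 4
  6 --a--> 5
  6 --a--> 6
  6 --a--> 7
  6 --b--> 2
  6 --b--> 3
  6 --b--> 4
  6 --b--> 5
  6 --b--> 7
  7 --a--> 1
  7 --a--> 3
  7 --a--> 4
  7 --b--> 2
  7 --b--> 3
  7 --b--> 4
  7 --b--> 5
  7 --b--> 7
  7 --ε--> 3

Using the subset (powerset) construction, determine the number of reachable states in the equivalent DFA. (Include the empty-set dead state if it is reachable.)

4

Start state of the DFA: {1, 5} (ε-closure of the NFA start).
{1, 5} --a--> {3, 4, 6, 7}  [new]
{1, 5} --b--> {1, 2, 3, 4, 5, 7}  [new]
{3, 4, 6, 7} --a--> {1, 2, 3, 4, 5, 6, 7}  [new]
{3, 4, 6, 7} --b--> {1, 2, 3, 4, 5, 6, 7}  [seen]
{1, 2, 3, 4, 5, 7} --a--> {1, 2, 3, 4, 5, 6, 7}  [seen]
{1, 2, 3, 4, 5, 7} --b--> {1, 2, 3, 4, 5, 6, 7}  [seen]
{1, 2, 3, 4, 5, 6, 7} --a--> {1, 2, 3, 4, 5, 6, 7}  [seen]
{1, 2, 3, 4, 5, 6, 7} --b--> {1, 2, 3, 4, 5, 6, 7}  [seen]
Reachable DFA states: {1, 5}, {3, 4, 6, 7}, {1, 2, 3, 4, 5, 7}, {1, 2, 3, 4, 5, 6, 7}.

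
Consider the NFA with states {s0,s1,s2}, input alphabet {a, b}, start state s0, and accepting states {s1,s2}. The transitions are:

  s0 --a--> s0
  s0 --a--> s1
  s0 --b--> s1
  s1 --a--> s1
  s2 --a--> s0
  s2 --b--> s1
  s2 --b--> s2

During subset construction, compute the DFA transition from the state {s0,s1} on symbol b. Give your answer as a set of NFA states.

δ(s0,b) = {s1}; δ(s1,b) = ∅.
Union: {s1}.

{s1}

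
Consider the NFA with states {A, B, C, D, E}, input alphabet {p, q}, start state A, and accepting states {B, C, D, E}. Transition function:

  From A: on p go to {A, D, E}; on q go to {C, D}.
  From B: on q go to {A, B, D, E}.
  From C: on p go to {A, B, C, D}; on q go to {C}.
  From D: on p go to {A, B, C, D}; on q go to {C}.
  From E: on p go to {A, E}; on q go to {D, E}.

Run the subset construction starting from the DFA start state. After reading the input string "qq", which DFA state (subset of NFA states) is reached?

{C}

Start: {A}.
δ(A,q) = {C, D}.
Union: {C, D}.
After q: {C, D}.
δ(C,q) = {C}; δ(D,q) = {C}.
Union: {C}.
After q: {C}.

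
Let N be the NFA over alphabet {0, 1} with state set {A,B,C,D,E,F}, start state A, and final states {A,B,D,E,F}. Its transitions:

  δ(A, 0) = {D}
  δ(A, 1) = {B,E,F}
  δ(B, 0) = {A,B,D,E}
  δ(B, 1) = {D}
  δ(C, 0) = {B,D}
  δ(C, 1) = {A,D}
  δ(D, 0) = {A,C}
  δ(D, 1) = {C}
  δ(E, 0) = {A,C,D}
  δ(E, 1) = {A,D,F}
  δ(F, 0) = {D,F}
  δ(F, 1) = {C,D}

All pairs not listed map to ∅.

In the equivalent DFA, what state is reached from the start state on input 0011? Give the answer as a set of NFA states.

{A,B,C,D,E,F}

Start: {A}.
δ(A,0) = {D}.
Union: {D}.
After 0: {D}.
δ(D,0) = {A,C}.
Union: {A,C}.
After 0: {A,C}.
δ(A,1) = {B,E,F}; δ(C,1) = {A,D}.
Union: {A,B,D,E,F}.
After 1: {A,B,D,E,F}.
δ(A,1) = {B,E,F}; δ(B,1) = {D}; δ(D,1) = {C}; δ(E,1) = {A,D,F}; δ(F,1) = {C,D}.
Union: {A,B,C,D,E,F}.
After 1: {A,B,C,D,E,F}.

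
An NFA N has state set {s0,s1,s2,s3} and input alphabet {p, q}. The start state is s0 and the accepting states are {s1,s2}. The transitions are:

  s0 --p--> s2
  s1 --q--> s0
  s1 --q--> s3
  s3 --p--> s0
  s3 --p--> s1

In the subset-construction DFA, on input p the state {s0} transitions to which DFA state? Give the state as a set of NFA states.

δ(s0,p) = {s2}.
Union: {s2}.

{s2}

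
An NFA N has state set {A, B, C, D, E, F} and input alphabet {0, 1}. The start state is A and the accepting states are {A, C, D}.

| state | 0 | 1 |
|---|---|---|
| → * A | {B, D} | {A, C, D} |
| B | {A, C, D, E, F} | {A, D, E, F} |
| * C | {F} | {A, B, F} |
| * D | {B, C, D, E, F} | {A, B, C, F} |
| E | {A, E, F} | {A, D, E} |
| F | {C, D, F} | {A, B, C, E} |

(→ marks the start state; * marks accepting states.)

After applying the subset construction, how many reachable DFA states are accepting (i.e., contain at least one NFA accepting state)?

6

Start state of the DFA: {A}.
{A} --0--> {B, D}  [new]
{A} --1--> {A, C, D}  [new]
{B, D} --0--> {A, B, C, D, E, F}  [new]
{B, D} --1--> {A, B, C, D, E, F}  [seen]
{A, C, D} --0--> {B, C, D, E, F}  [new]
{A, C, D} --1--> {A, B, C, D, F}  [new]
{A, B, C, D, E, F} --0--> {A, B, C, D, E, F}  [seen]
{A, B, C, D, E, F} --1--> {A, B, C, D, E, F}  [seen]
{B, C, D, E, F} --0--> {A, B, C, D, E, F}  [seen]
{B, C, D, E, F} --1--> {A, B, C, D, E, F}  [seen]
{A, B, C, D, F} --0--> {A, B, C, D, E, F}  [seen]
{A, B, C, D, F} --1--> {A, B, C, D, E, F}  [seen]
Reachable DFA states: {A}, {B, D}, {A, C, D}, {A, B, C, D, E, F}, {B, C, D, E, F}, {A, B, C, D, F}.
Accepting DFA states (contain an NFA accepting state): {A}, {B, D}, {A, C, D}, {A, B, C, D, E, F}, {B, C, D, E, F}, {A, B, C, D, F}.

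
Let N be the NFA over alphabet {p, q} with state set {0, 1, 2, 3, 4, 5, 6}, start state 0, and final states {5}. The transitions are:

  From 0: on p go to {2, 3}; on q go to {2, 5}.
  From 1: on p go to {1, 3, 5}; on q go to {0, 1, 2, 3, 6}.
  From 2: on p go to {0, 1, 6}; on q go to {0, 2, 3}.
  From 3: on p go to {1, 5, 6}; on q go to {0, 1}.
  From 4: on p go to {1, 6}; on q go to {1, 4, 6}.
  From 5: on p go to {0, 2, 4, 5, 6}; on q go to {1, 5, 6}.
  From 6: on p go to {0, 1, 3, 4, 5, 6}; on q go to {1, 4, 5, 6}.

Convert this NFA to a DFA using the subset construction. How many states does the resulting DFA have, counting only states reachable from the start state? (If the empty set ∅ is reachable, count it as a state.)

8

Start state of the DFA: {0}.
{0} --p--> {2, 3}  [new]
{0} --q--> {2, 5}  [new]
{2, 3} --p--> {0, 1, 5, 6}  [new]
{2, 3} --q--> {0, 1, 2, 3}  [new]
{2, 5} --p--> {0, 1, 2, 4, 5, 6}  [new]
{2, 5} --q--> {0, 1, 2, 3, 5, 6}  [new]
{0, 1, 5, 6} --p--> {0, 1, 2, 3, 4, 5, 6}  [new]
{0, 1, 5, 6} --q--> {0, 1, 2, 3, 4, 5, 6}  [seen]
{0, 1, 2, 3} --p--> {0, 1, 2, 3, 5, 6}  [seen]
{0, 1, 2, 3} --q--> {0, 1, 2, 3, 5, 6}  [seen]
{0, 1, 2, 4, 5, 6} --p--> {0, 1, 2, 3, 4, 5, 6}  [seen]
{0, 1, 2, 4, 5, 6} --q--> {0, 1, 2, 3, 4, 5, 6}  [seen]
{0, 1, 2, 3, 5, 6} --p--> {0, 1, 2, 3, 4, 5, 6}  [seen]
{0, 1, 2, 3, 5, 6} --q--> {0, 1, 2, 3, 4, 5, 6}  [seen]
{0, 1, 2, 3, 4, 5, 6} --p--> {0, 1, 2, 3, 4, 5, 6}  [seen]
{0, 1, 2, 3, 4, 5, 6} --q--> {0, 1, 2, 3, 4, 5, 6}  [seen]
Reachable DFA states: {0}, {2, 3}, {2, 5}, {0, 1, 5, 6}, {0, 1, 2, 3}, {0, 1, 2, 4, 5, 6}, {0, 1, 2, 3, 5, 6}, {0, 1, 2, 3, 4, 5, 6}.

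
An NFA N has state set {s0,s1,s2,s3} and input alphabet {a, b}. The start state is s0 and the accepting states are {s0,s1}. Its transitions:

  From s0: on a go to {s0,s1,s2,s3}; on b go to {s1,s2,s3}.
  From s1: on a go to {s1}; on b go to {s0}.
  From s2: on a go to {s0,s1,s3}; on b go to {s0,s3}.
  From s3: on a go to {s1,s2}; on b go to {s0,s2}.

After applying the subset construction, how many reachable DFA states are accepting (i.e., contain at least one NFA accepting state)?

4

Start state of the DFA: {s0}.
{s0} --a--> {s0,s1,s2,s3}  [new]
{s0} --b--> {s1,s2,s3}  [new]
{s0,s1,s2,s3} --a--> {s0,s1,s2,s3}  [seen]
{s0,s1,s2,s3} --b--> {s0,s1,s2,s3}  [seen]
{s1,s2,s3} --a--> {s0,s1,s2,s3}  [seen]
{s1,s2,s3} --b--> {s0,s2,s3}  [new]
{s0,s2,s3} --a--> {s0,s1,s2,s3}  [seen]
{s0,s2,s3} --b--> {s0,s1,s2,s3}  [seen]
Reachable DFA states: {s0}, {s0,s1,s2,s3}, {s1,s2,s3}, {s0,s2,s3}.
Accepting DFA states (contain an NFA accepting state): {s0}, {s0,s1,s2,s3}, {s1,s2,s3}, {s0,s2,s3}.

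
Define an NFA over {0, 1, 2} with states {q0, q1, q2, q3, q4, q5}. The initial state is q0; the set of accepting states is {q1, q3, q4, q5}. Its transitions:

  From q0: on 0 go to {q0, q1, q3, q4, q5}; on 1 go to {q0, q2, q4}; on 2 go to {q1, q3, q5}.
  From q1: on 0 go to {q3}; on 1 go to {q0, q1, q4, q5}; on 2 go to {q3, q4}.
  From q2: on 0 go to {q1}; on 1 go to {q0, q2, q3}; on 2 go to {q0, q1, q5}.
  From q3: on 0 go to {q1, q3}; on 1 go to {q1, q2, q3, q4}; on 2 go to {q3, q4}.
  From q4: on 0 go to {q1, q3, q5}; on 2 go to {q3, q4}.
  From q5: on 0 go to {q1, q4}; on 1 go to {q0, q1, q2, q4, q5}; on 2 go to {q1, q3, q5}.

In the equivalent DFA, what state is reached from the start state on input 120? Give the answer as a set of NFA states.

Start: {q0}.
δ(q0,1) = {q0, q2, q4}.
Union: {q0, q2, q4}.
After 1: {q0, q2, q4}.
δ(q0,2) = {q1, q3, q5}; δ(q2,2) = {q0, q1, q5}; δ(q4,2) = {q3, q4}.
Union: {q0, q1, q3, q4, q5}.
After 2: {q0, q1, q3, q4, q5}.
δ(q0,0) = {q0, q1, q3, q4, q5}; δ(q1,0) = {q3}; δ(q3,0) = {q1, q3}; δ(q4,0) = {q1, q3, q5}; δ(q5,0) = {q1, q4}.
Union: {q0, q1, q3, q4, q5}.
After 0: {q0, q1, q3, q4, q5}.

{q0, q1, q3, q4, q5}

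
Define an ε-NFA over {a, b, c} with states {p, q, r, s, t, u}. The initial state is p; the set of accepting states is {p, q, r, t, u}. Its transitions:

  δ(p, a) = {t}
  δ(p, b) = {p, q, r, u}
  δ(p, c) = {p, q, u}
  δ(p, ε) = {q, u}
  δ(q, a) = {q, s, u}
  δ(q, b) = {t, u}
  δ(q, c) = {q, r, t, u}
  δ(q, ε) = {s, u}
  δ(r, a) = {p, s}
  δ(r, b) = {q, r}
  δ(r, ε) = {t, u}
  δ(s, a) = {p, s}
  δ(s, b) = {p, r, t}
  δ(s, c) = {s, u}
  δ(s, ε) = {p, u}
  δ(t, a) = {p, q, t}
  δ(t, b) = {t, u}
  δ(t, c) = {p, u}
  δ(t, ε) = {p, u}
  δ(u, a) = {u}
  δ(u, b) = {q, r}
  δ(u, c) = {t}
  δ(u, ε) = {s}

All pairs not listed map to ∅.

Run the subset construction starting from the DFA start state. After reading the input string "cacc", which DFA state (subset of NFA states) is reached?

Start: {p, q, s, u}.
δ(p,c) = {p, q, u}; δ(q,c) = {q, r, t, u}; δ(s,c) = {s, u}; δ(u,c) = {t}.
Union: {p, q, r, s, t, u}.
After c: {p, q, r, s, t, u}.
δ(p,a) = {t}; δ(q,a) = {q, s, u}; δ(r,a) = {p, s}; δ(s,a) = {p, s}; δ(t,a) = {p, q, t}; δ(u,a) = {u}.
Union: {p, q, s, t, u}.
After a: {p, q, s, t, u}.
δ(p,c) = {p, q, u}; δ(q,c) = {q, r, t, u}; δ(s,c) = {s, u}; δ(t,c) = {p, u}; δ(u,c) = {t}.
Union: {p, q, r, s, t, u}.
After c: {p, q, r, s, t, u}.
δ(p,c) = {p, q, u}; δ(q,c) = {q, r, t, u}; δ(r,c) = ∅; δ(s,c) = {s, u}; δ(t,c) = {p, u}; δ(u,c) = {t}.
Union: {p, q, r, s, t, u}.
After c: {p, q, r, s, t, u}.

{p, q, r, s, t, u}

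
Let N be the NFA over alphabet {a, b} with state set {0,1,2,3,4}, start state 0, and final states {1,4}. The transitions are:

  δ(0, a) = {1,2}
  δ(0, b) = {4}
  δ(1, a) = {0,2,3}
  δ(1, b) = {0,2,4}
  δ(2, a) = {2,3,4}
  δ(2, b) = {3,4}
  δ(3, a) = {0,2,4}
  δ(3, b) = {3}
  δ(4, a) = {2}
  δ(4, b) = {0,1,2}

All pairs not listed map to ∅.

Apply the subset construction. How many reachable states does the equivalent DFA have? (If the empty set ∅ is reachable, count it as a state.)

Start state of the DFA: {0}.
{0} --a--> {1,2}  [new]
{0} --b--> {4}  [new]
{1,2} --a--> {0,2,3,4}  [new]
{1,2} --b--> {0,2,3,4}  [seen]
{4} --a--> {2}  [new]
{4} --b--> {0,1,2}  [new]
{0,2,3,4} --a--> {0,1,2,3,4}  [new]
{0,2,3,4} --b--> {0,1,2,3,4}  [seen]
{2} --a--> {2,3,4}  [new]
{2} --b--> {3,4}  [new]
{0,1,2} --a--> {0,1,2,3,4}  [seen]
{0,1,2} --b--> {0,2,3,4}  [seen]
{0,1,2,3,4} --a--> {0,1,2,3,4}  [seen]
{0,1,2,3,4} --b--> {0,1,2,3,4}  [seen]
{2,3,4} --a--> {0,2,3,4}  [seen]
{2,3,4} --b--> {0,1,2,3,4}  [seen]
{3,4} --a--> {0,2,4}  [new]
{3,4} --b--> {0,1,2,3}  [new]
{0,2,4} --a--> {1,2,3,4}  [new]
{0,2,4} --b--> {0,1,2,3,4}  [seen]
{0,1,2,3} --a--> {0,1,2,3,4}  [seen]
{0,1,2,3} --b--> {0,2,3,4}  [seen]
{1,2,3,4} --a--> {0,2,3,4}  [seen]
{1,2,3,4} --b--> {0,1,2,3,4}  [seen]
Reachable DFA states: {0}, {1,2}, {4}, {0,2,3,4}, {2}, {0,1,2}, {0,1,2,3,4}, {2,3,4}, {3,4}, {0,2,4}, {0,1,2,3}, {1,2,3,4}.

12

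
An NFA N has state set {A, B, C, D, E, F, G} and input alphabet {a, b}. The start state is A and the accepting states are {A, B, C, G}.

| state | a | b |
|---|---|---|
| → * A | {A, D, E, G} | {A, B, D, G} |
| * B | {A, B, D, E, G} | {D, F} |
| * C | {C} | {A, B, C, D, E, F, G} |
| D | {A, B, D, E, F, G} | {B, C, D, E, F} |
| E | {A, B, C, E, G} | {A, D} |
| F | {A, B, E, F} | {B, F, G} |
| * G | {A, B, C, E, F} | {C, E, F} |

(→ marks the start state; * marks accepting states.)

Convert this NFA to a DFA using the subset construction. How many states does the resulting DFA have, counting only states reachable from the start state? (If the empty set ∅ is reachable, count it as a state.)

Start state of the DFA: {A}.
{A} --a--> {A, D, E, G}  [new]
{A} --b--> {A, B, D, G}  [new]
{A, D, E, G} --a--> {A, B, C, D, E, F, G}  [new]
{A, D, E, G} --b--> {A, B, C, D, E, F, G}  [seen]
{A, B, D, G} --a--> {A, B, C, D, E, F, G}  [seen]
{A, B, D, G} --b--> {A, B, C, D, E, F, G}  [seen]
{A, B, C, D, E, F, G} --a--> {A, B, C, D, E, F, G}  [seen]
{A, B, C, D, E, F, G} --b--> {A, B, C, D, E, F, G}  [seen]
Reachable DFA states: {A}, {A, D, E, G}, {A, B, D, G}, {A, B, C, D, E, F, G}.

4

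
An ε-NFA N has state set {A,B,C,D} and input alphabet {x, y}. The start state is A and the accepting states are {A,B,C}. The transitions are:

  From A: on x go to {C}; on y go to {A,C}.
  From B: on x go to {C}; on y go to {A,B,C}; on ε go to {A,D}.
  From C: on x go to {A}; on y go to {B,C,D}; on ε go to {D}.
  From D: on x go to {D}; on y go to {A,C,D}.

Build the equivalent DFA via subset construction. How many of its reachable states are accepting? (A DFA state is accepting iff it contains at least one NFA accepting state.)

5

Start state of the DFA: {A} (ε-closure of the NFA start).
{A} --x--> {C,D}  [new]
{A} --y--> {A,C,D}  [new]
{C,D} --x--> {A,D}  [new]
{C,D} --y--> {A,B,C,D}  [new]
{A,C,D} --x--> {A,C,D}  [seen]
{A,C,D} --y--> {A,B,C,D}  [seen]
{A,D} --x--> {C,D}  [seen]
{A,D} --y--> {A,C,D}  [seen]
{A,B,C,D} --x--> {A,C,D}  [seen]
{A,B,C,D} --y--> {A,B,C,D}  [seen]
Reachable DFA states: {A}, {C,D}, {A,C,D}, {A,D}, {A,B,C,D}.
Accepting DFA states (contain an NFA accepting state): {A}, {C,D}, {A,C,D}, {A,D}, {A,B,C,D}.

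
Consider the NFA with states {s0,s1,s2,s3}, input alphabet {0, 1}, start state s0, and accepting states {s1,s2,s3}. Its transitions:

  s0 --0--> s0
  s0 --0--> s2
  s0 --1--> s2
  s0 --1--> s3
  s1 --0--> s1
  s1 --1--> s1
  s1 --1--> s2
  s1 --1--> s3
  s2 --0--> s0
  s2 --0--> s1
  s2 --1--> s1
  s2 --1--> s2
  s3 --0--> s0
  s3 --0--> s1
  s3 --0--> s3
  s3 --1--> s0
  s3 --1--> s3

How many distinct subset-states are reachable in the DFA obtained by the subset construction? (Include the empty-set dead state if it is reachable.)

7

Start state of the DFA: {s0}.
{s0} --0--> {s0,s2}  [new]
{s0} --1--> {s2,s3}  [new]
{s0,s2} --0--> {s0,s1,s2}  [new]
{s0,s2} --1--> {s1,s2,s3}  [new]
{s2,s3} --0--> {s0,s1,s3}  [new]
{s2,s3} --1--> {s0,s1,s2,s3}  [new]
{s0,s1,s2} --0--> {s0,s1,s2}  [seen]
{s0,s1,s2} --1--> {s1,s2,s3}  [seen]
{s1,s2,s3} --0--> {s0,s1,s3}  [seen]
{s1,s2,s3} --1--> {s0,s1,s2,s3}  [seen]
{s0,s1,s3} --0--> {s0,s1,s2,s3}  [seen]
{s0,s1,s3} --1--> {s0,s1,s2,s3}  [seen]
{s0,s1,s2,s3} --0--> {s0,s1,s2,s3}  [seen]
{s0,s1,s2,s3} --1--> {s0,s1,s2,s3}  [seen]
Reachable DFA states: {s0}, {s0,s2}, {s2,s3}, {s0,s1,s2}, {s1,s2,s3}, {s0,s1,s3}, {s0,s1,s2,s3}.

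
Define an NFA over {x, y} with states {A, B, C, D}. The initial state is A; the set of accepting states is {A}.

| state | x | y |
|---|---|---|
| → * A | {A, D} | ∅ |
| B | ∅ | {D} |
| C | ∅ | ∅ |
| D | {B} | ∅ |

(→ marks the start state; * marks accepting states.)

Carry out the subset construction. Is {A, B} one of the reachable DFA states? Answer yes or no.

no

Start state of the DFA: {A}.
{A} --x--> {A, D}  [new]
{A} --y--> ∅  [new]
{A, D} --x--> {A, B, D}  [new]
{A, D} --y--> ∅  [seen]
∅ --x--> ∅  [seen]
∅ --y--> ∅  [seen]
{A, B, D} --x--> {A, B, D}  [seen]
{A, B, D} --y--> {D}  [new]
{D} --x--> {B}  [new]
{D} --y--> ∅  [seen]
{B} --x--> ∅  [seen]
{B} --y--> {D}  [seen]
Reachable DFA states: {A}, {A, D}, ∅, {A, B, D}, {D}, {B}.
{A, B} is not among them.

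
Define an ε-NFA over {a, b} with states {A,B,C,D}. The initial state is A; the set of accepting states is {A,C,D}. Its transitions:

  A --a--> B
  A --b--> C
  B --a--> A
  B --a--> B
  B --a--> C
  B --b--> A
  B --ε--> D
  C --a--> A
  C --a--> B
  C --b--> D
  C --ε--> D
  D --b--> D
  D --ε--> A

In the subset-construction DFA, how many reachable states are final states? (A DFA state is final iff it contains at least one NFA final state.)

4

Start state of the DFA: {A} (ε-closure of the NFA start).
{A} --a--> {A,B,D}  [new]
{A} --b--> {A,C,D}  [new]
{A,B,D} --a--> {A,B,C,D}  [new]
{A,B,D} --b--> {A,C,D}  [seen]
{A,C,D} --a--> {A,B,D}  [seen]
{A,C,D} --b--> {A,C,D}  [seen]
{A,B,C,D} --a--> {A,B,C,D}  [seen]
{A,B,C,D} --b--> {A,C,D}  [seen]
Reachable DFA states: {A}, {A,B,D}, {A,C,D}, {A,B,C,D}.
Accepting DFA states (contain an NFA accepting state): {A}, {A,B,D}, {A,C,D}, {A,B,C,D}.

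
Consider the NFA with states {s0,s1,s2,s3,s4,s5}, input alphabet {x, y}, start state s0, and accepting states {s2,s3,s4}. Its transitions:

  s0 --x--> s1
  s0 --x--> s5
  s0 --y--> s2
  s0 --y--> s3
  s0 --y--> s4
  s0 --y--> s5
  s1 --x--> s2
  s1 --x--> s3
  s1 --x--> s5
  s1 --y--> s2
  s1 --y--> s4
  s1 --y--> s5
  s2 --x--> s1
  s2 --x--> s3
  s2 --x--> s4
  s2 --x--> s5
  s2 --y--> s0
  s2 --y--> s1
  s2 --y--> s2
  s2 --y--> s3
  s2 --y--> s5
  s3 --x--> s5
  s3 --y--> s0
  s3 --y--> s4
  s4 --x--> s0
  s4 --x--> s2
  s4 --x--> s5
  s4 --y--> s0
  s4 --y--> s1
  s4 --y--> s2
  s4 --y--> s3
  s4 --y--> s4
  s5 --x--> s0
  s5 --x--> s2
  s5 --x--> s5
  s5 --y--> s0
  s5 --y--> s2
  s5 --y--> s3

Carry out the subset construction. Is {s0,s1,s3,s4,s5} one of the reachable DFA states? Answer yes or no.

Start state of the DFA: {s0}.
{s0} --x--> {s1,s5}  [new]
{s0} --y--> {s2,s3,s4,s5}  [new]
{s1,s5} --x--> {s0,s2,s3,s5}  [new]
{s1,s5} --y--> {s0,s2,s3,s4,s5}  [new]
{s2,s3,s4,s5} --x--> {s0,s1,s2,s3,s4,s5}  [new]
{s2,s3,s4,s5} --y--> {s0,s1,s2,s3,s4,s5}  [seen]
{s0,s2,s3,s5} --x--> {s0,s1,s2,s3,s4,s5}  [seen]
{s0,s2,s3,s5} --y--> {s0,s1,s2,s3,s4,s5}  [seen]
{s0,s2,s3,s4,s5} --x--> {s0,s1,s2,s3,s4,s5}  [seen]
{s0,s2,s3,s4,s5} --y--> {s0,s1,s2,s3,s4,s5}  [seen]
{s0,s1,s2,s3,s4,s5} --x--> {s0,s1,s2,s3,s4,s5}  [seen]
{s0,s1,s2,s3,s4,s5} --y--> {s0,s1,s2,s3,s4,s5}  [seen]
Reachable DFA states: {s0}, {s1,s5}, {s2,s3,s4,s5}, {s0,s2,s3,s5}, {s0,s2,s3,s4,s5}, {s0,s1,s2,s3,s4,s5}.
{s0,s1,s3,s4,s5} is not among them.

no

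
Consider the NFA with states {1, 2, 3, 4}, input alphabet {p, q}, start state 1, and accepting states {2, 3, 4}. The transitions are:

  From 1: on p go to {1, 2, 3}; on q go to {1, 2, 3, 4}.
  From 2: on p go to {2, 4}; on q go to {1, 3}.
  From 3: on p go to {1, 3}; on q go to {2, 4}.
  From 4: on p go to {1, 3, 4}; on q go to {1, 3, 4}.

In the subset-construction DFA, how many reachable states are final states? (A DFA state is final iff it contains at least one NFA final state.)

Start state of the DFA: {1}.
{1} --p--> {1, 2, 3}  [new]
{1} --q--> {1, 2, 3, 4}  [new]
{1, 2, 3} --p--> {1, 2, 3, 4}  [seen]
{1, 2, 3} --q--> {1, 2, 3, 4}  [seen]
{1, 2, 3, 4} --p--> {1, 2, 3, 4}  [seen]
{1, 2, 3, 4} --q--> {1, 2, 3, 4}  [seen]
Reachable DFA states: {1}, {1, 2, 3}, {1, 2, 3, 4}.
Accepting DFA states (contain an NFA accepting state): {1, 2, 3}, {1, 2, 3, 4}.

2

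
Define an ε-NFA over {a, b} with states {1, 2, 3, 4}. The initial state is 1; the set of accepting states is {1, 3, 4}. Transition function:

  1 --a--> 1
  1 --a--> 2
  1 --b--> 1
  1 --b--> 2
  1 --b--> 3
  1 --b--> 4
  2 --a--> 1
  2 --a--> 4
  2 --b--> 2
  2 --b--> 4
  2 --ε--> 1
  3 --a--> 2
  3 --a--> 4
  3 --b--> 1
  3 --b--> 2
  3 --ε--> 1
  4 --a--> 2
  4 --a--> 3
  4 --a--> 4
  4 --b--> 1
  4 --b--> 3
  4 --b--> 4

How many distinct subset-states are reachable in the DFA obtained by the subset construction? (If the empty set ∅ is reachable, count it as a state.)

4

Start state of the DFA: {1} (ε-closure of the NFA start).
{1} --a--> {1, 2}  [new]
{1} --b--> {1, 2, 3, 4}  [new]
{1, 2} --a--> {1, 2, 4}  [new]
{1, 2} --b--> {1, 2, 3, 4}  [seen]
{1, 2, 3, 4} --a--> {1, 2, 3, 4}  [seen]
{1, 2, 3, 4} --b--> {1, 2, 3, 4}  [seen]
{1, 2, 4} --a--> {1, 2, 3, 4}  [seen]
{1, 2, 4} --b--> {1, 2, 3, 4}  [seen]
Reachable DFA states: {1}, {1, 2}, {1, 2, 3, 4}, {1, 2, 4}.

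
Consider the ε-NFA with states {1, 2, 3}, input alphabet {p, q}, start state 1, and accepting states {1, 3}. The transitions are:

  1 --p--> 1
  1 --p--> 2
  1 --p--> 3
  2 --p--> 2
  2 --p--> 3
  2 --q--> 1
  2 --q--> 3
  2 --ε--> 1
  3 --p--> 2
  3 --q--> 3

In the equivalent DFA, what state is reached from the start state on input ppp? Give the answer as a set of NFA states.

{1, 2, 3}

Start: {1}.
δ(1,p) = {1, 2, 3}.
Union: {1, 2, 3}.
After p: {1, 2, 3}.
δ(1,p) = {1, 2, 3}; δ(2,p) = {2, 3}; δ(3,p) = {2}.
Union: {1, 2, 3}.
After p: {1, 2, 3}.
δ(1,p) = {1, 2, 3}; δ(2,p) = {2, 3}; δ(3,p) = {2}.
Union: {1, 2, 3}.
After p: {1, 2, 3}.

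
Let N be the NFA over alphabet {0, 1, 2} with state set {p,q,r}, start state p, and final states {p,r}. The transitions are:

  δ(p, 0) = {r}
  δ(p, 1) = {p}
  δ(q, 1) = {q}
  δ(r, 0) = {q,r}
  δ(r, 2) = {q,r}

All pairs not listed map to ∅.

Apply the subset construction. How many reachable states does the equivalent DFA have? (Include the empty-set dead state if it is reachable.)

Start state of the DFA: {p}.
{p} --0--> {r}  [new]
{p} --1--> {p}  [seen]
{p} --2--> ∅  [new]
{r} --0--> {q,r}  [new]
{r} --1--> ∅  [seen]
{r} --2--> {q,r}  [seen]
∅ --0--> ∅  [seen]
∅ --1--> ∅  [seen]
∅ --2--> ∅  [seen]
{q,r} --0--> {q,r}  [seen]
{q,r} --1--> {q}  [new]
{q,r} --2--> {q,r}  [seen]
{q} --0--> ∅  [seen]
{q} --1--> {q}  [seen]
{q} --2--> ∅  [seen]
Reachable DFA states: {p}, {r}, ∅, {q,r}, {q}.

5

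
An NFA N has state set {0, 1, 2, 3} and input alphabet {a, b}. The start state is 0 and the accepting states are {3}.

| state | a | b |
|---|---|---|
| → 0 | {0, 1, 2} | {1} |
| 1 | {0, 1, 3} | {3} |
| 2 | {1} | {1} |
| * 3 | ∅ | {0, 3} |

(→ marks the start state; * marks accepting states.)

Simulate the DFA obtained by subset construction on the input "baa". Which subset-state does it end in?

Start: {0}.
δ(0,b) = {1}.
Union: {1}.
After b: {1}.
δ(1,a) = {0, 1, 3}.
Union: {0, 1, 3}.
After a: {0, 1, 3}.
δ(0,a) = {0, 1, 2}; δ(1,a) = {0, 1, 3}; δ(3,a) = ∅.
Union: {0, 1, 2, 3}.
After a: {0, 1, 2, 3}.

{0, 1, 2, 3}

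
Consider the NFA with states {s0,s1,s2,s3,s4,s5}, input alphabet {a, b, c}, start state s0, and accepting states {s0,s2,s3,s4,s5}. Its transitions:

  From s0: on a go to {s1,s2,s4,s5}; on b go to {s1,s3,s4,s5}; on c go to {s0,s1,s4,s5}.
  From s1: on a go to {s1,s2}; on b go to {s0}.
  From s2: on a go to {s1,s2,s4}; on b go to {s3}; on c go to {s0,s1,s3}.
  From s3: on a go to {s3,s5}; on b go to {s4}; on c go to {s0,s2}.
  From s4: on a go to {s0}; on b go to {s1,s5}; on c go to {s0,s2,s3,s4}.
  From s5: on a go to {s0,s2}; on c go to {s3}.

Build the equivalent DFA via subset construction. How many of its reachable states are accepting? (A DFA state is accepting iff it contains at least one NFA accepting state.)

12

Start state of the DFA: {s0}.
{s0} --a--> {s1,s2,s4,s5}  [new]
{s0} --b--> {s1,s3,s4,s5}  [new]
{s0} --c--> {s0,s1,s4,s5}  [new]
{s1,s2,s4,s5} --a--> {s0,s1,s2,s4}  [new]
{s1,s2,s4,s5} --b--> {s0,s1,s3,s5}  [new]
{s1,s2,s4,s5} --c--> {s0,s1,s2,s3,s4}  [new]
{s1,s3,s4,s5} --a--> {s0,s1,s2,s3,s5}  [new]
{s1,s3,s4,s5} --b--> {s0,s1,s4,s5}  [seen]
{s1,s3,s4,s5} --c--> {s0,s2,s3,s4}  [new]
{s0,s1,s4,s5} --a--> {s0,s1,s2,s4,s5}  [new]
{s0,s1,s4,s5} --b--> {s0,s1,s3,s4,s5}  [new]
{s0,s1,s4,s5} --c--> {s0,s1,s2,s3,s4,s5}  [new]
{s0,s1,s2,s4} --a--> {s0,s1,s2,s4,s5}  [seen]
{s0,s1,s2,s4} --b--> {s0,s1,s3,s4,s5}  [seen]
{s0,s1,s2,s4} --c--> {s0,s1,s2,s3,s4,s5}  [seen]
{s0,s1,s3,s5} --a--> {s0,s1,s2,s3,s4,s5}  [seen]
{s0,s1,s3,s5} --b--> {s0,s1,s3,s4,s5}  [seen]
{s0,s1,s3,s5} --c--> {s0,s1,s2,s3,s4,s5}  [seen]
{s0,s1,s2,s3,s4} --a--> {s0,s1,s2,s3,s4,s5}  [seen]
{s0,s1,s2,s3,s4} --b--> {s0,s1,s3,s4,s5}  [seen]
{s0,s1,s2,s3,s4} --c--> {s0,s1,s2,s3,s4,s5}  [seen]
{s0,s1,s2,s3,s5} --a--> {s0,s1,s2,s3,s4,s5}  [seen]
{s0,s1,s2,s3,s5} --b--> {s0,s1,s3,s4,s5}  [seen]
{s0,s1,s2,s3,s5} --c--> {s0,s1,s2,s3,s4,s5}  [seen]
{s0,s2,s3,s4} --a--> {s0,s1,s2,s3,s4,s5}  [seen]
{s0,s2,s3,s4} --b--> {s1,s3,s4,s5}  [seen]
{s0,s2,s3,s4} --c--> {s0,s1,s2,s3,s4,s5}  [seen]
{s0,s1,s2,s4,s5} --a--> {s0,s1,s2,s4,s5}  [seen]
{s0,s1,s2,s4,s5} --b--> {s0,s1,s3,s4,s5}  [seen]
{s0,s1,s2,s4,s5} --c--> {s0,s1,s2,s3,s4,s5}  [seen]
{s0,s1,s3,s4,s5} --a--> {s0,s1,s2,s3,s4,s5}  [seen]
{s0,s1,s3,s4,s5} --b--> {s0,s1,s3,s4,s5}  [seen]
{s0,s1,s3,s4,s5} --c--> {s0,s1,s2,s3,s4,s5}  [seen]
{s0,s1,s2,s3,s4,s5} --a--> {s0,s1,s2,s3,s4,s5}  [seen]
{s0,s1,s2,s3,s4,s5} --b--> {s0,s1,s3,s4,s5}  [seen]
{s0,s1,s2,s3,s4,s5} --c--> {s0,s1,s2,s3,s4,s5}  [seen]
Reachable DFA states: {s0}, {s1,s2,s4,s5}, {s1,s3,s4,s5}, {s0,s1,s4,s5}, {s0,s1,s2,s4}, {s0,s1,s3,s5}, {s0,s1,s2,s3,s4}, {s0,s1,s2,s3,s5}, {s0,s2,s3,s4}, {s0,s1,s2,s4,s5}, {s0,s1,s3,s4,s5}, {s0,s1,s2,s3,s4,s5}.
Accepting DFA states (contain an NFA accepting state): {s0}, {s1,s2,s4,s5}, {s1,s3,s4,s5}, {s0,s1,s4,s5}, {s0,s1,s2,s4}, {s0,s1,s3,s5}, {s0,s1,s2,s3,s4}, {s0,s1,s2,s3,s5}, {s0,s2,s3,s4}, {s0,s1,s2,s4,s5}, {s0,s1,s3,s4,s5}, {s0,s1,s2,s3,s4,s5}.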